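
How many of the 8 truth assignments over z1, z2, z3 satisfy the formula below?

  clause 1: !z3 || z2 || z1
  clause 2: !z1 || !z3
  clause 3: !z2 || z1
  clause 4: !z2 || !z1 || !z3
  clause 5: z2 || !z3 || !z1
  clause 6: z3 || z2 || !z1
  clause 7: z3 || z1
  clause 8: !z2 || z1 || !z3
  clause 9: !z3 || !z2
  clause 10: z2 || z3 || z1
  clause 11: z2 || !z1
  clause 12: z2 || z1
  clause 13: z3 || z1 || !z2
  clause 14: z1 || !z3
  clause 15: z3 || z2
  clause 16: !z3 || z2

There are 2^3 = 8 truth assignments over (z1, z2, z3).
Split on z2. With z2 = true, the clauses containing z2 are satisfied and !z2 drops from the rest; 1 of the 2^2 = 4 assignments to the other variables satisfy what remains.
With z2 = false, by the same count on the reduced clause set, 0 assignments work.
Total: 1 + 0 = 1.

1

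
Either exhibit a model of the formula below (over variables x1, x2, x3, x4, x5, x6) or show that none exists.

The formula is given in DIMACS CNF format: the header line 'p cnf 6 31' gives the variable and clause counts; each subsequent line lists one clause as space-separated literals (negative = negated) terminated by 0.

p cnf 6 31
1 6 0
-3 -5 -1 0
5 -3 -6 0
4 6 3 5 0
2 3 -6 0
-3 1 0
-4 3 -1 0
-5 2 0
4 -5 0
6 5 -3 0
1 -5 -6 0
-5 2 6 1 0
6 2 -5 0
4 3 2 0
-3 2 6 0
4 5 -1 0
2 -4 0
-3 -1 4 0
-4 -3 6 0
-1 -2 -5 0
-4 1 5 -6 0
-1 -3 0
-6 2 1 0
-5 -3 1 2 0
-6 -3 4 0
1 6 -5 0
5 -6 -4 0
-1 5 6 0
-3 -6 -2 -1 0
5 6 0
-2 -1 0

x1 ↦ False, x2 ↦ True, x3 ↦ False, x4 ↦ False, x5 ↦ False, x6 ↦ True

Branch on x1: set x1 = False.
From the singleton clause (x6), x6 = True.
From the singleton clause (¬x3), x3 = False.
From the singleton clause (x2), x2 = True.
From the singleton clause (¬x5), x5 = False.
From the singleton clause (¬x4), x4 = False.
All clauses are satisfied.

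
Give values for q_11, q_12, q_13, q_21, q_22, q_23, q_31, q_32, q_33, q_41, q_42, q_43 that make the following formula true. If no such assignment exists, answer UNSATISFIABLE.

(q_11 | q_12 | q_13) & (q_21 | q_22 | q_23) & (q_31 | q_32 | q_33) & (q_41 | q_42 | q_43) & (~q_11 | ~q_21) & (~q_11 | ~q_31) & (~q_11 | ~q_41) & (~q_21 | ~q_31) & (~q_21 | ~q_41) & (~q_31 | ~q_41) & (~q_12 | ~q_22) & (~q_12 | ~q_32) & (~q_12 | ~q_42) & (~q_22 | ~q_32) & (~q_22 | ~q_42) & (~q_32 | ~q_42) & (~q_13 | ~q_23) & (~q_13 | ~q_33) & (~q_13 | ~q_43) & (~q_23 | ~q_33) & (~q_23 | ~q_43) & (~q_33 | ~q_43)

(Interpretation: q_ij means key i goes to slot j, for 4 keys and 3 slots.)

UNSATISFIABLE

Branch on q_11: set q_11 = 0.
Branch on q_12: set q_12 = 1.
Unit clause (~q_22) forces q_22 = 0.
Unit clause (~q_32) forces q_32 = 0.
Unit clause (~q_42) forces q_42 = 0.
Branch on q_21: set q_21 = 1.
Unit clause (~q_31) forces q_31 = 0.
Unit clause (q_33) forces q_33 = 1.
Unit clause (~q_41) forces q_41 = 0.
Unit clause (q_43) forces q_43 = 1.
That conflicts with the unit clause (~q_43).
That branch fails; take q_21 = 0 instead.
Unit clause (q_23) forces q_23 = 1.
Unit clause (~q_13) forces q_13 = 0.
Unit clause (~q_33) forces q_33 = 0.
Unit clause (q_31) forces q_31 = 1.
Unit clause (~q_41) forces q_41 = 0.
Unit clause (q_43) forces q_43 = 1.
That conflicts with the unit clause (~q_43).
Neither q_21 = 1 nor q_21 = 0 works.
That branch fails; take q_12 = 0 instead.
Unit clause (q_13) forces q_13 = 1.
Unit clause (~q_23) forces q_23 = 0.
Unit clause (~q_33) forces q_33 = 0.
Unit clause (~q_43) forces q_43 = 0.
Branch on q_21: set q_21 = 1.
Unit clause (~q_31) forces q_31 = 0.
Unit clause (q_32) forces q_32 = 1.
Unit clause (~q_41) forces q_41 = 0.
Unit clause (q_42) forces q_42 = 1.
That conflicts with the unit clause (~q_42).
That branch fails; take q_21 = 0 instead.
Unit clause (q_22) forces q_22 = 1.
Unit clause (~q_32) forces q_32 = 0.
Unit clause (q_31) forces q_31 = 1.
Unit clause (~q_41) forces q_41 = 0.
Unit clause (q_42) forces q_42 = 1.
That conflicts with the unit clause (~q_42).
Neither q_21 = 1 nor q_21 = 0 works.
Neither q_12 = 1 nor q_12 = 0 works.
That branch fails; take q_11 = 1 instead.
Unit clause (~q_21) forces q_21 = 0.
Unit clause (~q_31) forces q_31 = 0.
Unit clause (~q_41) forces q_41 = 0.
Branch on q_22: set q_22 = 1.
Unit clause (~q_12) forces q_12 = 0.
Unit clause (~q_32) forces q_32 = 0.
Unit clause (q_33) forces q_33 = 1.
Unit clause (~q_42) forces q_42 = 0.
Unit clause (q_43) forces q_43 = 1.
That conflicts with the unit clause (~q_43).
That branch fails; take q_22 = 0 instead.
Unit clause (q_23) forces q_23 = 1.
Unit clause (~q_13) forces q_13 = 0.
Unit clause (~q_33) forces q_33 = 0.
Unit clause (q_32) forces q_32 = 1.
Unit clause (~q_12) forces q_12 = 0.
Unit clause (~q_42) forces q_42 = 0.
Unit clause (q_43) forces q_43 = 1.
That conflicts with the unit clause (~q_43).
Neither q_22 = 1 nor q_22 = 0 works.
Neither q_11 = 1 nor q_11 = 0 works.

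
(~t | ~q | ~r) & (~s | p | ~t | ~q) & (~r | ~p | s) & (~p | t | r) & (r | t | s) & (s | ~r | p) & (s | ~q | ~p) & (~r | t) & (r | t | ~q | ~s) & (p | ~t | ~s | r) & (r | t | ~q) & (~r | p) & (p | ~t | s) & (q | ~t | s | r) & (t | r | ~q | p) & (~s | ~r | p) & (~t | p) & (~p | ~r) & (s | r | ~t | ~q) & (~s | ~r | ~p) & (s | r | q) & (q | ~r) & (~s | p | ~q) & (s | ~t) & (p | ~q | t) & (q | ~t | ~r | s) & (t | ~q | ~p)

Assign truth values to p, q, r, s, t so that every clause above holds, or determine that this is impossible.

Branch on r: set r = 0.
Branch on p: set p = 1.
Unit clause (t) forces t = 1.
Unit clause (s) forces s = 1.
No clause remains; q is free.

p ↦ 1,  q ↦ 0,  r ↦ 0,  s ↦ 1,  t ↦ 1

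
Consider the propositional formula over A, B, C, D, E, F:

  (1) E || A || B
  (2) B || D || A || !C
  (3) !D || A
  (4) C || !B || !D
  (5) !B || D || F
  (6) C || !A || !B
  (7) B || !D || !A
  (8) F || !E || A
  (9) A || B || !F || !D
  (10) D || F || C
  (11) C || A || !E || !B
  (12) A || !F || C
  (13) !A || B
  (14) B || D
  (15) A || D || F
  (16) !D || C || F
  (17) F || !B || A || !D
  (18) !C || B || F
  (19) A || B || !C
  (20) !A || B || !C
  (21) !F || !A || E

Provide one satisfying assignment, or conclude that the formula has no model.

A=true,  B=true,  C=true,  D=false,  E=true,  F=true

Try D = false.
The clause (B) is unit, so B = true.
The clause (F) is unit, so F = true.
Try C = true.
Try A = true.
The clause (E) is unit, so E = true.
Every clause now holds.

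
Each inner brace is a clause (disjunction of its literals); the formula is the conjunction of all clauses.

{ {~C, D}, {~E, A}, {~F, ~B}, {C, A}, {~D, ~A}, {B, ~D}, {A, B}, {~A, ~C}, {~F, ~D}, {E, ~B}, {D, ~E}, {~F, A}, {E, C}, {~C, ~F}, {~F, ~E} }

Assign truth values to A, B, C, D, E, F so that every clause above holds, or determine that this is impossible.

UNSATISFIABLE

Suppose C = 0.
(A) alone gives A = 1.
(~D) alone gives D = 0.
(~E) alone gives E = 0.
Now (E) is unsatisfied and unit — conflict.
Backtrack on C: now try C = 1.
(D) alone gives D = 1.
(~A) alone gives A = 0.
(~E) alone gives E = 0.
(B) alone gives B = 1.
Now (~B) is unsatisfied and unit — conflict.
Both values of C lead to a conflict.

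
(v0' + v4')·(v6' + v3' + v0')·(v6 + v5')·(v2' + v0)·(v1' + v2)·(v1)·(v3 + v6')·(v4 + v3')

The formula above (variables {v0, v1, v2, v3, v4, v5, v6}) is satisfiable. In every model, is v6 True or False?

False

Suppose v6 = 1.
Unit clause (v1) forces v1 = 1.
Unit clause (v2) forces v2 = 1.
Unit clause (v0) forces v0 = 1.
Unit clause (v4') forces v4 = 0.
Unit clause (v3') forces v3 = 0.
That conflicts with the unit clause (v3).
So every satisfying assignment has v6 = False.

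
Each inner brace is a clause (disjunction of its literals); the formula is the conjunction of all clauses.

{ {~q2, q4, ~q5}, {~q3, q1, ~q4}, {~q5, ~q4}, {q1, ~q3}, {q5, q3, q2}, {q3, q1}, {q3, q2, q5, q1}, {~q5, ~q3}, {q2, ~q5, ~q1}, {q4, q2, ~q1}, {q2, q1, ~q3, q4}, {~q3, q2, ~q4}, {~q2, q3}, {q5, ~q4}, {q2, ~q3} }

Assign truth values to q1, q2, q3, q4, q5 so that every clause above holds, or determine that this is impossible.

Branch on q5: set q5 = 0.
Unit clause (~q4) forces q4 = 0.
Branch on q1: set q1 = 1.
Unit clause (q2) forces q2 = 1.
Unit clause (q3) forces q3 = 1.
This assignment satisfies each clause.

q1: 1,  q2: 1,  q3: 1,  q4: 0,  q5: 0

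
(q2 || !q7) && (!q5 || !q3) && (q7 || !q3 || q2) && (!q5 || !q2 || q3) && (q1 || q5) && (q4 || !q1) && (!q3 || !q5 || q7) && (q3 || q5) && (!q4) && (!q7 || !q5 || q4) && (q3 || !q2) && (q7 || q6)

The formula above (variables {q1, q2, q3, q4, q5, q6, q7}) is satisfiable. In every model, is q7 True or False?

Suppose q7 = true.
Unit clause (q2) forces q2 = true.
Unit clause (!q4) forces q4 = false.
Unit clause (!q1) forces q1 = false.
Unit clause (q5) forces q5 = true.
That conflicts with the unit clause (!q5).
So every satisfying assignment has q7 = False.

False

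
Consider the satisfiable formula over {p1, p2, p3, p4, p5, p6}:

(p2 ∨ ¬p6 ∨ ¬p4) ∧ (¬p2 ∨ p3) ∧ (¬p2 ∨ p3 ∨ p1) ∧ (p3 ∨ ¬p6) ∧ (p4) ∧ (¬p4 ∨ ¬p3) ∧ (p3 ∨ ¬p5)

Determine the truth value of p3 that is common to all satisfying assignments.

False

Suppose p3 = True.
From the singleton clause (p4), p4 = True.
That conflicts with the unit clause (¬p4).
So every satisfying assignment has p3 = False.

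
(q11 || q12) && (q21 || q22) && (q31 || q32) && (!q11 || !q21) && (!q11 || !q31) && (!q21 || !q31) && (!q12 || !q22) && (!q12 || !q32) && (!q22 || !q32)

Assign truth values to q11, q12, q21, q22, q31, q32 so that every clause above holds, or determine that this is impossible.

UNSATISFIABLE

Try q11 = true.
(!q21) alone gives q21 = false.
(q22) alone gives q22 = true.
(!q31) alone gives q31 = false.
(q32) alone gives q32 = true.
Now (!q32) is unsatisfied and unit — conflict.
That branch fails; take q11 = false instead.
(q12) alone gives q12 = true.
(!q22) alone gives q22 = false.
(q21) alone gives q21 = true.
(!q31) alone gives q31 = false.
(q32) alone gives q32 = true.
Now (!q32) is unsatisfied and unit — conflict.
Both values of q11 lead to a conflict.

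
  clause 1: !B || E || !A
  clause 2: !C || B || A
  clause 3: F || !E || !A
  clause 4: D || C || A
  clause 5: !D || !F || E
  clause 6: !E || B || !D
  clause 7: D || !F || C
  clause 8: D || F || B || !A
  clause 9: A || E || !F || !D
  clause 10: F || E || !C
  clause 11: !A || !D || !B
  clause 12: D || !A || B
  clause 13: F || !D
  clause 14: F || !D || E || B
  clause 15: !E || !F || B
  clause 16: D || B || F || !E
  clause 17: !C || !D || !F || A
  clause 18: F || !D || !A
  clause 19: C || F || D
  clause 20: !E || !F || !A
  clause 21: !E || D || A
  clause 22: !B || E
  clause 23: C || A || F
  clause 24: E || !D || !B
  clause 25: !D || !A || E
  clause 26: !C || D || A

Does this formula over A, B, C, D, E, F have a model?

Try F = true.
Try D = true.
From the singleton clause (E), E = true.
From the singleton clause (B), B = true.
From the singleton clause (!A), A = false.
From the singleton clause (!C), C = false.
Every clause now holds.
A satisfying assignment: A=false, B=true, C=false, D=true, E=true, F=true.

Yes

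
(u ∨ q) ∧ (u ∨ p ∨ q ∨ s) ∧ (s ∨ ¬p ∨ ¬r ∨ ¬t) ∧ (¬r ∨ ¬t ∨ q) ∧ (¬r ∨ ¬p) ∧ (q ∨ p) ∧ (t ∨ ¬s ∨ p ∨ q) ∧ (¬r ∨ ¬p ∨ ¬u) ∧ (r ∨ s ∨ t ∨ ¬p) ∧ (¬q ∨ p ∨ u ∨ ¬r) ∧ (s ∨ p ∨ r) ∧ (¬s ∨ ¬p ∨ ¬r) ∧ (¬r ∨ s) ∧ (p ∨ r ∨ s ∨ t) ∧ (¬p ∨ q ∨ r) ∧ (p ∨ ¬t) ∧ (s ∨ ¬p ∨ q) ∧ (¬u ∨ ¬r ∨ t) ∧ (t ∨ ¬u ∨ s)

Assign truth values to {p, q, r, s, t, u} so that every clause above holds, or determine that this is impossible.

Suppose u = False.
(q) alone gives q = True.
Suppose r = False.
Suppose s = True.
Suppose p = True.
No clause remains; t is free.

p ↦ True; q ↦ True; r ↦ False; s ↦ True; t ↦ False; u ↦ False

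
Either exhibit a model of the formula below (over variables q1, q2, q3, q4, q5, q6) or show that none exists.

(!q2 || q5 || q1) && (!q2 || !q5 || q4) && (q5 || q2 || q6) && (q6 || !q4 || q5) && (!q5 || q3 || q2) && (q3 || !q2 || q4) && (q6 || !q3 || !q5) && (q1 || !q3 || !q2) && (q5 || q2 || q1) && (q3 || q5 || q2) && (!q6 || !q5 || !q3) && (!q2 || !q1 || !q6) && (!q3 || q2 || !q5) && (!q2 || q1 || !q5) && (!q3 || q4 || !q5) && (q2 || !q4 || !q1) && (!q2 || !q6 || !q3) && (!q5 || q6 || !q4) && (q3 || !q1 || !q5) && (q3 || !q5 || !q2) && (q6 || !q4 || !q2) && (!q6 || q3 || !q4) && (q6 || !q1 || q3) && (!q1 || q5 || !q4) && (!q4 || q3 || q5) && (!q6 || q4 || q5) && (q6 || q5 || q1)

q1 ↦ true, q2 ↦ true, q3 ↦ true, q4 ↦ false, q5 ↦ false, q6 ↦ false

Branch on q2: set q2 = true.
Branch on q5: set q5 = false.
From the singleton clause (q1), q1 = true.
From the singleton clause (!q6), q6 = false.
From the singleton clause (!q4), q4 = false.
From the singleton clause (q3), q3 = true.
All clauses are satisfied.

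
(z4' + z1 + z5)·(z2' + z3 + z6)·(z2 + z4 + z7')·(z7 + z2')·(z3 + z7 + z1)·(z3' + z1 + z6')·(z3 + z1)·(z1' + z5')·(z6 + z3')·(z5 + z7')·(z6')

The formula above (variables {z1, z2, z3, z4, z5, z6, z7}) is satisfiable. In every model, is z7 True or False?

Suppose z7 = 1.
Unit clause (z5) forces z5 = 1.
Unit clause (z1') forces z1 = 0.
Unit clause (z3) forces z3 = 1.
Unit clause (z6') forces z6 = 0.
That conflicts with the unit clause (z6).
So every satisfying assignment has z7 = False.

False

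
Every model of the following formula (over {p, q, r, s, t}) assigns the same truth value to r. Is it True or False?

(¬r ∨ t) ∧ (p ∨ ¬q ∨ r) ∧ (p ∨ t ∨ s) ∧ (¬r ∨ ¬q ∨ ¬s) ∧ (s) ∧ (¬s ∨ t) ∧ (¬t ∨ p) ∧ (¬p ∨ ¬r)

False

Suppose r = True.
From the singleton clause (t), t = True.
From the singleton clause (s), s = True.
From the singleton clause (¬q), q = False.
From the singleton clause (p), p = True.
But (¬p) is also a unit clause — contradiction.
So every satisfying assignment has r = False.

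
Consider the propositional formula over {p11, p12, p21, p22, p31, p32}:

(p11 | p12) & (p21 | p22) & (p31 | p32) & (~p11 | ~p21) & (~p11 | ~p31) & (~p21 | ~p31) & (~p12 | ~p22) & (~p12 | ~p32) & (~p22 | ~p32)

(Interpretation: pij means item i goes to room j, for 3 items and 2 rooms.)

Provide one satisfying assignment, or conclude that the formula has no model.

Case p11 = 1:
Unit clause (~p21) forces p21 = 0.
Unit clause (p22) forces p22 = 1.
Unit clause (~p31) forces p31 = 0.
Unit clause (p32) forces p32 = 1.
But (~p32) is also a unit clause — contradiction.
Undo p11 and try p11 = 0.
Unit clause (p12) forces p12 = 1.
Unit clause (~p22) forces p22 = 0.
Unit clause (p21) forces p21 = 1.
Unit clause (~p31) forces p31 = 0.
Unit clause (p32) forces p32 = 1.
But (~p32) is also a unit clause — contradiction.
Either choice for p11 ends in contradiction.

UNSATISFIABLE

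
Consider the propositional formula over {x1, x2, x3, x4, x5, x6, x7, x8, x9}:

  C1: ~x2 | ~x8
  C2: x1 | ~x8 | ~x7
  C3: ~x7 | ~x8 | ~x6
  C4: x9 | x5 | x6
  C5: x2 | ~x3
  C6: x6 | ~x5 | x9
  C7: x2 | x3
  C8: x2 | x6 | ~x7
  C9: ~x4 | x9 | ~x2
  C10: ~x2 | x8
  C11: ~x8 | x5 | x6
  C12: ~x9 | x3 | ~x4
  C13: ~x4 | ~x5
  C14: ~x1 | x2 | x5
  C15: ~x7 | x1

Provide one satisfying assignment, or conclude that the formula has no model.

Try x2 = 0.
From the singleton clause (~x3), x3 = 0.
But (x3) is also a unit clause — contradiction.
Backtrack on x2: now try x2 = 1.
From the singleton clause (~x8), x8 = 0.
But (x8) is also a unit clause — contradiction.
Either choice for x2 ends in contradiction.

UNSATISFIABLE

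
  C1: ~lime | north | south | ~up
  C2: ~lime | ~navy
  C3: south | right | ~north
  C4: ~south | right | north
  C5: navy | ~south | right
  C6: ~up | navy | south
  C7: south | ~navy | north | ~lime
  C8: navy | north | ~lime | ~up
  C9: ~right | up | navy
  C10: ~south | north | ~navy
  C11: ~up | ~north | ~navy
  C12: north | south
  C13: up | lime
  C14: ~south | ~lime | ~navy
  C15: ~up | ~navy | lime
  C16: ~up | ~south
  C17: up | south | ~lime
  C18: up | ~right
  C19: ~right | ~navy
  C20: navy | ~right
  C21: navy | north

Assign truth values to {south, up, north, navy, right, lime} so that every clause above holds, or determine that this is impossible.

UNSATISFIABLE

Case lime = 0:
(up) alone gives up = 1.
(~navy) alone gives navy = 0.
(south) alone gives south = 1.
Now (~south) is unsatisfied and unit — conflict.
So lime must be the other value — set lime = 1.
(~navy) alone gives navy = 0.
(~right) alone gives right = 0.
(~south) alone gives south = 0.
(~north) alone gives north = 0.
Now (north) is unsatisfied and unit — conflict.
Either choice for lime ends in contradiction.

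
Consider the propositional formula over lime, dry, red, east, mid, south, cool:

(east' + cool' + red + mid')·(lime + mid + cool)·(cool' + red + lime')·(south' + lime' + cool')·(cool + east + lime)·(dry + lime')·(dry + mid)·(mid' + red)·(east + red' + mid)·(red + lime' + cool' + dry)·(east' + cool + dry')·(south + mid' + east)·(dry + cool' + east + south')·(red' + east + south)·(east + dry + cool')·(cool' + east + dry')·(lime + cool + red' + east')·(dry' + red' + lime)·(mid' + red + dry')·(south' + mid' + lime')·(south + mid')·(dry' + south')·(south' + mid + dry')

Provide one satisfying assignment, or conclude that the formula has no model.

lime ↦ 0; dry ↦ 0; red ↦ 1; east ↦ 1; mid ↦ 1; south ↦ 1; cool ↦ 1

Branch on dry: set dry = 0.
The clause (lime') is unit, so lime = 0.
The clause (mid) is unit, so mid = 1.
The clause (red) is unit, so red = 1.
The clause (south) is unit, so south = 1.
Branch on cool: set cool = 1.
The clause (east) is unit, so east = 1.
All clauses are satisfied.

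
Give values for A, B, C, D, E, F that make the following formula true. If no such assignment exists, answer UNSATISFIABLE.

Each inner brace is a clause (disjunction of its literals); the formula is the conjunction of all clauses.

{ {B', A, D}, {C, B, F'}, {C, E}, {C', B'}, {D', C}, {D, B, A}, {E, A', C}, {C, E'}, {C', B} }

Suppose C = 1.
(B') alone gives B = 0.
But (B) is also a unit clause — contradiction.
Backtrack on C: now try C = 0.
(E) alone gives E = 1.
But (E') is also a unit clause — contradiction.
Neither C = 1 nor C = 0 works.

UNSATISFIABLE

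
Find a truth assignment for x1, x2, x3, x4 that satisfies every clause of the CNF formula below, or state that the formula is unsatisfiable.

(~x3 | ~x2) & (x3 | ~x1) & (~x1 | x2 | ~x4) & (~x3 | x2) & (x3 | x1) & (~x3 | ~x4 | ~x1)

UNSATISFIABLE

Try x3 = 0.
Unit clause (~x1) forces x1 = 0.
Now (x1) is unsatisfied and unit — conflict.
Undo x3 and try x3 = 1.
Unit clause (~x2) forces x2 = 0.
Now (x2) is unsatisfied and unit — conflict.
Either choice for x3 ends in contradiction.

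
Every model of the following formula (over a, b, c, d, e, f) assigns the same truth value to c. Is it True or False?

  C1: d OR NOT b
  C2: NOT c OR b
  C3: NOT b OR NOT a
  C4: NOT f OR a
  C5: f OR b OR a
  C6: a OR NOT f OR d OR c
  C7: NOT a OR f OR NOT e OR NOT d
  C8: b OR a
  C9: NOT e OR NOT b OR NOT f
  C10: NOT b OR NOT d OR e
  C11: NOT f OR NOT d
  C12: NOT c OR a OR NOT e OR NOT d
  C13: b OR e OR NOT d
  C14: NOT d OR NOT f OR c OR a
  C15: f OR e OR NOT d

False

Suppose c = true.
The clause (b) is unit, so b = true.
The clause (d) is unit, so d = true.
The clause (NOT a) is unit, so a = false.
The clause (NOT f) is unit, so f = false.
The clause (e) is unit, so e = true.
That conflicts with the unit clause (NOT e).
So every satisfying assignment has c = False.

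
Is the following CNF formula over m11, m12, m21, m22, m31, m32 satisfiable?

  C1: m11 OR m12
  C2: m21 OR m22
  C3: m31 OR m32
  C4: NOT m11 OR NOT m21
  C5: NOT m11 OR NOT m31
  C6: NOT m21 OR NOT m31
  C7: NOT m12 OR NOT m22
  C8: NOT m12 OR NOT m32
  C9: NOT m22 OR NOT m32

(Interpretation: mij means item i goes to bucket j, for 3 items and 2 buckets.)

Case m11 = true:
(NOT m21) alone gives m21 = false.
(m22) alone gives m22 = true.
(NOT m31) alone gives m31 = false.
(m32) alone gives m32 = true.
That conflicts with the unit clause (NOT m32).
So m11 must be the other value — set m11 = false.
(m12) alone gives m12 = true.
(NOT m22) alone gives m22 = false.
(m21) alone gives m21 = true.
(NOT m31) alone gives m31 = false.
(m32) alone gives m32 = true.
That conflicts with the unit clause (NOT m32).
Both values of m11 lead to a conflict.
No assignment satisfies every clause.

Unsatisfiable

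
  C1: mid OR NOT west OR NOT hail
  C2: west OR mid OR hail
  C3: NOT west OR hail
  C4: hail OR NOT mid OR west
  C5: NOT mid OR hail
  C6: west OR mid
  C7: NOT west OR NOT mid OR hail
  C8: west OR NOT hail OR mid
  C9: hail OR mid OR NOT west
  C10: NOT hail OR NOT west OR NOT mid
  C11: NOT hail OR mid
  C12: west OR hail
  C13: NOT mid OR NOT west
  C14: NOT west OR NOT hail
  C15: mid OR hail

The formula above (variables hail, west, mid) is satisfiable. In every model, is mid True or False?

Suppose mid = false.
From the singleton clause (west), west = true.
From the singleton clause (NOT hail), hail = false.
That conflicts with the unit clause (hail).
So every satisfying assignment has mid = True.

True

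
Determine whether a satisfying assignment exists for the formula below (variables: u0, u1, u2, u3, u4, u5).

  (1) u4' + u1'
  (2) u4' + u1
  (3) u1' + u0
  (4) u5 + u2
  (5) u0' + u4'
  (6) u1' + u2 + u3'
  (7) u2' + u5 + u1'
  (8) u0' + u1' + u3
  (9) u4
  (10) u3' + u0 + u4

Unsatisfiable

Unit clause (u4) forces u4 = 1.
Unit clause (u1') forces u1 = 0.
That conflicts with the unit clause (u1).
No assignment satisfies every clause.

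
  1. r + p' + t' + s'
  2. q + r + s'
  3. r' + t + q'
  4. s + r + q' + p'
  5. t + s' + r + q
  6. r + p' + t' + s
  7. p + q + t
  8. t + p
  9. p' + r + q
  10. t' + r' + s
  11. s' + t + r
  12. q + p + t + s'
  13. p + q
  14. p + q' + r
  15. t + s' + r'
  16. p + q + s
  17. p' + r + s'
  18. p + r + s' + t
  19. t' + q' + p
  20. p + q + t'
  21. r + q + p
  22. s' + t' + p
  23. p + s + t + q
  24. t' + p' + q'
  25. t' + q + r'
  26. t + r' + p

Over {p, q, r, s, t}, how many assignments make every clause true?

There are 2^5 = 32 truth assignments over (p, q, r, s, t).
Split on q. With q = 1, the clauses containing q are satisfied and q' drops from the rest; 0 of the 2^4 = 16 assignments to the other variables satisfy what remains.
With q = 0, by the same count on the reduced clause set, 1 assignment works.
(One model: p=T, q=F, r=T, s=F, t=F.)
Total: 0 + 1 = 1.

1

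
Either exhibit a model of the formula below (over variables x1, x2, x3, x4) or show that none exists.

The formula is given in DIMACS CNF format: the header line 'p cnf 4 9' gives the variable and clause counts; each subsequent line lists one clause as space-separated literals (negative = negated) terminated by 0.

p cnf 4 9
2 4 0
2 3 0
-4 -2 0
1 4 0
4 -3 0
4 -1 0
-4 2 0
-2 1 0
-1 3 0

Case x2 = True:
The clause (¬x4) is unit, so x4 = False.
The clause (x1) is unit, so x1 = True.
Now (¬x1) is unsatisfied and unit — conflict.
So x2 must be the other value — set x2 = False.
The clause (x4) is unit, so x4 = True.
Now (¬x4) is unsatisfied and unit — conflict.
Both values of x2 lead to a conflict.

UNSATISFIABLE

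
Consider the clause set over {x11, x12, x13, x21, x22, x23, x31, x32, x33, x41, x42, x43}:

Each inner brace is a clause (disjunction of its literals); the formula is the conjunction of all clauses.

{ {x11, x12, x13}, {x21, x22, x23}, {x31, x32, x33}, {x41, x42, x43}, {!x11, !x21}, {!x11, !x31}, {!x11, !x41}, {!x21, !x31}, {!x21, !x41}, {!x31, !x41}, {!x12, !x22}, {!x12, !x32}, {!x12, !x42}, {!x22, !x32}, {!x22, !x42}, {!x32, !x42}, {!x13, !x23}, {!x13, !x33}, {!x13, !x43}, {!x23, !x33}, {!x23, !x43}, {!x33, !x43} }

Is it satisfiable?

No

Branch on x11: set x11 = false.
Branch on x12: set x12 = true.
Unit clause (!x22) forces x22 = false.
Unit clause (!x32) forces x32 = false.
Unit clause (!x42) forces x42 = false.
Branch on x21: set x21 = true.
Unit clause (!x31) forces x31 = false.
Unit clause (x33) forces x33 = true.
Unit clause (!x41) forces x41 = false.
Unit clause (x43) forces x43 = true.
Now (!x43) is unsatisfied and unit — conflict.
So x21 must be the other value — set x21 = false.
Unit clause (x23) forces x23 = true.
Unit clause (!x13) forces x13 = false.
Unit clause (!x33) forces x33 = false.
Unit clause (x31) forces x31 = true.
Unit clause (!x41) forces x41 = false.
Unit clause (x43) forces x43 = true.
Now (!x43) is unsatisfied and unit — conflict.
Both values of x21 lead to a conflict.
So x12 must be the other value — set x12 = false.
Unit clause (x13) forces x13 = true.
Unit clause (!x23) forces x23 = false.
Unit clause (!x33) forces x33 = false.
Unit clause (!x43) forces x43 = false.
Branch on x21: set x21 = true.
Unit clause (!x31) forces x31 = false.
Unit clause (x32) forces x32 = true.
Unit clause (!x41) forces x41 = false.
Unit clause (x42) forces x42 = true.
Now (!x42) is unsatisfied and unit — conflict.
So x21 must be the other value — set x21 = false.
Unit clause (x22) forces x22 = true.
Unit clause (!x32) forces x32 = false.
Unit clause (x31) forces x31 = true.
Unit clause (!x41) forces x41 = false.
Unit clause (x42) forces x42 = true.
Now (!x42) is unsatisfied and unit — conflict.
Both values of x21 lead to a conflict.
Both values of x12 lead to a conflict.
So x11 must be the other value — set x11 = true.
Unit clause (!x21) forces x21 = false.
Unit clause (!x31) forces x31 = false.
Unit clause (!x41) forces x41 = false.
Branch on x22: set x22 = true.
Unit clause (!x12) forces x12 = false.
Unit clause (!x32) forces x32 = false.
Unit clause (x33) forces x33 = true.
Unit clause (!x42) forces x42 = false.
Unit clause (x43) forces x43 = true.
Now (!x43) is unsatisfied and unit — conflict.
So x22 must be the other value — set x22 = false.
Unit clause (x23) forces x23 = true.
Unit clause (!x13) forces x13 = false.
Unit clause (!x33) forces x33 = false.
Unit clause (x32) forces x32 = true.
Unit clause (!x12) forces x12 = false.
Unit clause (!x42) forces x42 = false.
Unit clause (x43) forces x43 = true.
Now (!x43) is unsatisfied and unit — conflict.
Both values of x22 lead to a conflict.
Both values of x11 lead to a conflict.
No assignment satisfies every clause.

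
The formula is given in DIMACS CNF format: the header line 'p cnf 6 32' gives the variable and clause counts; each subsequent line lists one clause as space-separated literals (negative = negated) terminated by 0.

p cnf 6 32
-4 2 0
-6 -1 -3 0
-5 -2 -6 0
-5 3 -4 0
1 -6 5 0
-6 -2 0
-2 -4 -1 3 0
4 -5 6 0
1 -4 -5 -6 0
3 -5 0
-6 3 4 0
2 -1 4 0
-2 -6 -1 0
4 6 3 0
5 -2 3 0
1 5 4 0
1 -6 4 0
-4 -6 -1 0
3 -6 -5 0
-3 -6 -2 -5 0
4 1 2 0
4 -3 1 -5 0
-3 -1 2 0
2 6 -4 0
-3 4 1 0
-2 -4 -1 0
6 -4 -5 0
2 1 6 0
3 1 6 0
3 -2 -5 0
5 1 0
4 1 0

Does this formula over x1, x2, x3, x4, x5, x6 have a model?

Suppose x4 = False.
(x1) alone gives x1 = True.
(x2) alone gives x2 = True.
(¬x6) alone gives x6 = False.
(¬x5) alone gives x5 = False.
(x3) alone gives x3 = True.
Every clause now holds.
A satisfying assignment: x1 ↦ True; x2 ↦ True; x3 ↦ True; x4 ↦ False; x5 ↦ False; x6 ↦ False.

Yes, satisfiable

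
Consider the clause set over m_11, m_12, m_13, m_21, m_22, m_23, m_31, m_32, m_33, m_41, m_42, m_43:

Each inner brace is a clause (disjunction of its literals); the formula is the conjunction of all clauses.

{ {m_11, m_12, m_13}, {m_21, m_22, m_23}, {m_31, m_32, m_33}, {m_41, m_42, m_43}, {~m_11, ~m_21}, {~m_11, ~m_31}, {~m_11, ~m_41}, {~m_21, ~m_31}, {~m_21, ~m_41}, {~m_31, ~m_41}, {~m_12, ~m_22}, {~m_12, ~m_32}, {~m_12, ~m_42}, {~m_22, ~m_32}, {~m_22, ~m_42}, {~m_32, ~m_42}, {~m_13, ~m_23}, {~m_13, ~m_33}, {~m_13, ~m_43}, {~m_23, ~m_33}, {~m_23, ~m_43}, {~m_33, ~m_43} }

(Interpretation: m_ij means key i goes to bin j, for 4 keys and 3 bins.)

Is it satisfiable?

Branch on m_11: set m_11 = 0.
Branch on m_12: set m_12 = 1.
From the singleton clause (~m_22), m_22 = 0.
From the singleton clause (~m_32), m_32 = 0.
From the singleton clause (~m_42), m_42 = 0.
Branch on m_21: set m_21 = 1.
From the singleton clause (~m_31), m_31 = 0.
From the singleton clause (m_33), m_33 = 1.
From the singleton clause (~m_41), m_41 = 0.
From the singleton clause (m_43), m_43 = 1.
But (~m_43) is also a unit clause — contradiction.
Undo m_21 and try m_21 = 0.
From the singleton clause (m_23), m_23 = 1.
From the singleton clause (~m_13), m_13 = 0.
From the singleton clause (~m_33), m_33 = 0.
From the singleton clause (m_31), m_31 = 1.
From the singleton clause (~m_41), m_41 = 0.
From the singleton clause (m_43), m_43 = 1.
But (~m_43) is also a unit clause — contradiction.
Either choice for m_21 ends in contradiction.
Undo m_12 and try m_12 = 0.
From the singleton clause (m_13), m_13 = 1.
From the singleton clause (~m_23), m_23 = 0.
From the singleton clause (~m_33), m_33 = 0.
From the singleton clause (~m_43), m_43 = 0.
Branch on m_21: set m_21 = 1.
From the singleton clause (~m_31), m_31 = 0.
From the singleton clause (m_32), m_32 = 1.
From the singleton clause (~m_41), m_41 = 0.
From the singleton clause (m_42), m_42 = 1.
But (~m_42) is also a unit clause — contradiction.
Undo m_21 and try m_21 = 0.
From the singleton clause (m_22), m_22 = 1.
From the singleton clause (~m_32), m_32 = 0.
From the singleton clause (m_31), m_31 = 1.
From the singleton clause (~m_41), m_41 = 0.
From the singleton clause (m_42), m_42 = 1.
But (~m_42) is also a unit clause — contradiction.
Either choice for m_21 ends in contradiction.
Either choice for m_12 ends in contradiction.
Undo m_11 and try m_11 = 1.
From the singleton clause (~m_21), m_21 = 0.
From the singleton clause (~m_31), m_31 = 0.
From the singleton clause (~m_41), m_41 = 0.
Branch on m_22: set m_22 = 1.
From the singleton clause (~m_12), m_12 = 0.
From the singleton clause (~m_32), m_32 = 0.
From the singleton clause (m_33), m_33 = 1.
From the singleton clause (~m_42), m_42 = 0.
From the singleton clause (m_43), m_43 = 1.
But (~m_43) is also a unit clause — contradiction.
Undo m_22 and try m_22 = 0.
From the singleton clause (m_23), m_23 = 1.
From the singleton clause (~m_13), m_13 = 0.
From the singleton clause (~m_33), m_33 = 0.
From the singleton clause (m_32), m_32 = 1.
From the singleton clause (~m_12), m_12 = 0.
From the singleton clause (~m_42), m_42 = 0.
From the singleton clause (m_43), m_43 = 1.
But (~m_43) is also a unit clause — contradiction.
Either choice for m_22 ends in contradiction.
Either choice for m_11 ends in contradiction.
No assignment satisfies every clause.

No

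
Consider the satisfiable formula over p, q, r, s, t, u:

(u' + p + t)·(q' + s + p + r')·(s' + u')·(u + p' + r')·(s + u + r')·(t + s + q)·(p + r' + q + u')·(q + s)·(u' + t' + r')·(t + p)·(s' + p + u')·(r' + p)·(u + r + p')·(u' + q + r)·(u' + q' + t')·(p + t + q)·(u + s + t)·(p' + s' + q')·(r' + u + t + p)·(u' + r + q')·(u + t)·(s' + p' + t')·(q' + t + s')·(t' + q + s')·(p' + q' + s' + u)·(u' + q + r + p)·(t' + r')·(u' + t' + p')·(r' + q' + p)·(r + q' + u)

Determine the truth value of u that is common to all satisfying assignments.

Suppose u = 0.
From the singleton clause (t), t = 1.
From the singleton clause (r'), r = 0.
From the singleton clause (p'), p = 0.
From the singleton clause (q'), q = 0.
From the singleton clause (s), s = 1.
Now (s') is unsatisfied and unit — conflict.
So every satisfying assignment has u = True.

True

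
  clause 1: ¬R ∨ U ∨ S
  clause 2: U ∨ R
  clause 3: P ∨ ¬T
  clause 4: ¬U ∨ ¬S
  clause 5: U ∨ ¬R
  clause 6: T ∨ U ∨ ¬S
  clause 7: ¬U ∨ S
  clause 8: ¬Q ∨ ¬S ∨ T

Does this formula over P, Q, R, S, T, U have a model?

No, unsatisfiable

Suppose U = True.
The clause (¬S) is unit, so S = False.
That conflicts with the unit clause (S).
Undo U and try U = False.
The clause (R) is unit, so R = True.
That conflicts with the unit clause (¬R).
Neither U = True nor U = False works.
No assignment satisfies every clause.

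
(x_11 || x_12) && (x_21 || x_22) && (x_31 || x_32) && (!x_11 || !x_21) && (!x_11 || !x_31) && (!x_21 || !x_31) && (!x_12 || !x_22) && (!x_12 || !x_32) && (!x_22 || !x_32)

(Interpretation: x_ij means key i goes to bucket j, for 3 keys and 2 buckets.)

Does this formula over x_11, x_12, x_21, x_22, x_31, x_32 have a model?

No, unsatisfiable

Branch on x_11: set x_11 = true.
The clause (!x_21) is unit, so x_21 = false.
The clause (x_22) is unit, so x_22 = true.
The clause (!x_31) is unit, so x_31 = false.
The clause (x_32) is unit, so x_32 = true.
That conflicts with the unit clause (!x_32).
Backtrack on x_11: now try x_11 = false.
The clause (x_12) is unit, so x_12 = true.
The clause (!x_22) is unit, so x_22 = false.
The clause (x_21) is unit, so x_21 = true.
The clause (!x_31) is unit, so x_31 = false.
The clause (x_32) is unit, so x_32 = true.
That conflicts with the unit clause (!x_32).
Both values of x_11 lead to a conflict.
No assignment satisfies every clause.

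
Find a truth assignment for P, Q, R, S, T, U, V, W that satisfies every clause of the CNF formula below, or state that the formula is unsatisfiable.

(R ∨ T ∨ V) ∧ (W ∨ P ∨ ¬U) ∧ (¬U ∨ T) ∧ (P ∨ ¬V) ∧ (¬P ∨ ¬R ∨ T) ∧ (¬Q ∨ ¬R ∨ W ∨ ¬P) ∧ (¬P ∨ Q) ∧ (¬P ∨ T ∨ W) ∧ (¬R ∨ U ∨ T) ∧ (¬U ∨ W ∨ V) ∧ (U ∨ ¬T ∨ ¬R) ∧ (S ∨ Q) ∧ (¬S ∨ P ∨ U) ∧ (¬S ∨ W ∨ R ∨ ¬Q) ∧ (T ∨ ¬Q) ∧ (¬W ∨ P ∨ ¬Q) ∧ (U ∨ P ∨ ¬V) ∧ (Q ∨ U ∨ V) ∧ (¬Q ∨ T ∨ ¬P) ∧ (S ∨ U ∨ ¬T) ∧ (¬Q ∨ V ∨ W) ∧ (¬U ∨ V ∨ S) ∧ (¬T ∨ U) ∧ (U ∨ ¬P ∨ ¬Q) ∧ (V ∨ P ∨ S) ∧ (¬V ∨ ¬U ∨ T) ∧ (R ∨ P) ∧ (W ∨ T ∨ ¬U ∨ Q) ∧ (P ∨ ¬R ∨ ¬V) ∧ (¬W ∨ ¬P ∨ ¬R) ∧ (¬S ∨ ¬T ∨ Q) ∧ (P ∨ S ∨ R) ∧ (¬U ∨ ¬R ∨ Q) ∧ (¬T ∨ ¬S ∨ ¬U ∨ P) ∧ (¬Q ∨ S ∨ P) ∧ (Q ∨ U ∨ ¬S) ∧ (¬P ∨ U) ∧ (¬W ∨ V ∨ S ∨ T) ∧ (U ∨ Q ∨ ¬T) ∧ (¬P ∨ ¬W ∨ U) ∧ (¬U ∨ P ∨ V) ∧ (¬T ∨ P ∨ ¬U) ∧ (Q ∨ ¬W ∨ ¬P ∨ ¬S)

P=True; Q=True; R=False; S=True; T=True; U=True; V=False; W=True

Branch on U: set U = True.
(T) alone gives T = True.
(P) alone gives P = True.
(Q) alone gives Q = True.
Branch on R: set R = False.
Branch on W: set W = True.
Branch on V: set V = False.
(S) alone gives S = True.
This assignment satisfies each clause.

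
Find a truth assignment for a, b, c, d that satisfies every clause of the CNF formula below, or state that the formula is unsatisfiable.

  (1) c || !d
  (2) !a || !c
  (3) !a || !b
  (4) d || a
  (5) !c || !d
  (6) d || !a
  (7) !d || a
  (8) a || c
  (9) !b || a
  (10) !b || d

UNSATISFIABLE

Case c = true:
(!a) alone gives a = false.
(d) alone gives d = true.
That conflicts with the unit clause (!d).
Undo c and try c = false.
(!d) alone gives d = false.
(a) alone gives a = true.
That conflicts with the unit clause (!a).
Both values of c lead to a conflict.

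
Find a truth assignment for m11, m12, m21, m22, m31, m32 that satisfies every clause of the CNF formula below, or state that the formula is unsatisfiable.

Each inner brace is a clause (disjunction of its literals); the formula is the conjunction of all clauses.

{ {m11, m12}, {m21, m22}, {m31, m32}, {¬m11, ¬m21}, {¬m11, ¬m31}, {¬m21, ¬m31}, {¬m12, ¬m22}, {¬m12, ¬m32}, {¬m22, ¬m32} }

UNSATISFIABLE

Suppose m11 = True.
From the singleton clause (¬m21), m21 = False.
From the singleton clause (m22), m22 = True.
From the singleton clause (¬m31), m31 = False.
From the singleton clause (m32), m32 = True.
Now (¬m32) is unsatisfied and unit — conflict.
So m11 must be the other value — set m11 = False.
From the singleton clause (m12), m12 = True.
From the singleton clause (¬m22), m22 = False.
From the singleton clause (m21), m21 = True.
From the singleton clause (¬m31), m31 = False.
From the singleton clause (m32), m32 = True.
Now (¬m32) is unsatisfied and unit — conflict.
Neither m11 = True nor m11 = False works.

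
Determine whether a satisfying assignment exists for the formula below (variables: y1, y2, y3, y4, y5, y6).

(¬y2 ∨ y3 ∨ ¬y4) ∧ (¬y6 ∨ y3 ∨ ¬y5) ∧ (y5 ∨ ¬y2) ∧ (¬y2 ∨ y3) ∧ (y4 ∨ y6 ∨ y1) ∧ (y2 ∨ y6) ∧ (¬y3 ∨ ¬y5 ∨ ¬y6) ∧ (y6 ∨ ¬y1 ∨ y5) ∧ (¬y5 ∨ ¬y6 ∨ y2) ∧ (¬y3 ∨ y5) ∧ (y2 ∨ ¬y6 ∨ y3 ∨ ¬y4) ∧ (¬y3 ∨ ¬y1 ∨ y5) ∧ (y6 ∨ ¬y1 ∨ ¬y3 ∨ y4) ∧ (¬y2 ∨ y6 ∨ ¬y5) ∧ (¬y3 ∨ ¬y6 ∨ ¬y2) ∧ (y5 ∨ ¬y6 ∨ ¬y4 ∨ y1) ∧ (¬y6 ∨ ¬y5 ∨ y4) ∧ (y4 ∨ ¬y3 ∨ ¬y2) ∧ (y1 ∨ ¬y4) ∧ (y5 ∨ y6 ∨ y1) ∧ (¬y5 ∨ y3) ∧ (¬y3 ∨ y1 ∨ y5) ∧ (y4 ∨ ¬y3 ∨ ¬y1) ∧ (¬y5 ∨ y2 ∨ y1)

Case y5 = False:
Unit clause (¬y2) forces y2 = False.
Unit clause (y6) forces y6 = True.
Unit clause (¬y3) forces y3 = False.
Unit clause (¬y4) forces y4 = False.
Every clause is now satisfied; y1 is unconstrained.
A satisfying assignment: y1 ↦ True; y2 ↦ False; y3 ↦ False; y4 ↦ False; y5 ↦ False; y6 ↦ True.

Yes, satisfiable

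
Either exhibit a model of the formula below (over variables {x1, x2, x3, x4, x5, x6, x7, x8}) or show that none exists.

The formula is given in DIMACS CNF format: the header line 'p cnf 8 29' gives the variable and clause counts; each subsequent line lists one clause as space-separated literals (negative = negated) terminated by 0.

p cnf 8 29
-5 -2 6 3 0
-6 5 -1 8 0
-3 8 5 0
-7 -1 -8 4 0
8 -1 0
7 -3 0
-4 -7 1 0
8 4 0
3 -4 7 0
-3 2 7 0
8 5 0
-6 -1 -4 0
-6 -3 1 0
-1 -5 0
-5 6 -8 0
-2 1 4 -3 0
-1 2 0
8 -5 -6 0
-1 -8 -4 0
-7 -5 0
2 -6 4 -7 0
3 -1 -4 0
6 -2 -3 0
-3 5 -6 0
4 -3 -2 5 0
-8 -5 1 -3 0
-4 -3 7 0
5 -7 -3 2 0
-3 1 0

x1: True, x2: True, x3: False, x4: False, x5: False, x6: False, x7: False, x8: True

Suppose x8 = True.
Suppose x7 = False.
(¬x3) alone gives x3 = False.
(¬x4) alone gives x4 = False.
Suppose x1 = True.
(¬x5) alone gives x5 = False.
(x2) alone gives x2 = True.
No clause remains; x6 is free.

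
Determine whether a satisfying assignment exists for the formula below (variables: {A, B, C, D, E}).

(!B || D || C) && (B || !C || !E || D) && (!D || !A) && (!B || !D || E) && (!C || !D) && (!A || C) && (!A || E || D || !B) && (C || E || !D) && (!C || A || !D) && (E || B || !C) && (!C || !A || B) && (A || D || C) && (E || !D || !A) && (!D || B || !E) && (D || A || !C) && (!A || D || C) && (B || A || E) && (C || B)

Try D = true.
The clause (!A) is unit, so A = false.
The clause (!C) is unit, so C = false.
The clause (E) is unit, so E = true.
The clause (B) is unit, so B = true.
This assignment satisfies each clause.
A satisfying assignment: A=false; B=true; C=false; D=true; E=true.

Satisfiable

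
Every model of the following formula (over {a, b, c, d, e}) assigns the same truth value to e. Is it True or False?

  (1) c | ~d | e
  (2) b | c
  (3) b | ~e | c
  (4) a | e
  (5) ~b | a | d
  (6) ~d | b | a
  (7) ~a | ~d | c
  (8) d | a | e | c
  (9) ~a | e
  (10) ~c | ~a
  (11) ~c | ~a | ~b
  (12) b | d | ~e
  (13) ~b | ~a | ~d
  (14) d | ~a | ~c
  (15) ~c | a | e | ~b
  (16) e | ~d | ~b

Suppose e = 0.
Unit clause (a) forces a = 1.
Now (~a) is unsatisfied and unit — conflict.
So every satisfying assignment has e = True.

True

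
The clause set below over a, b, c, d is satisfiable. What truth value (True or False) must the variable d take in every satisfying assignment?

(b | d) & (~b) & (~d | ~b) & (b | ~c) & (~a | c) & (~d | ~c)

True

Suppose d = 0.
The clause (b) is unit, so b = 1.
But (~b) is also a unit clause — contradiction.
So every satisfying assignment has d = True.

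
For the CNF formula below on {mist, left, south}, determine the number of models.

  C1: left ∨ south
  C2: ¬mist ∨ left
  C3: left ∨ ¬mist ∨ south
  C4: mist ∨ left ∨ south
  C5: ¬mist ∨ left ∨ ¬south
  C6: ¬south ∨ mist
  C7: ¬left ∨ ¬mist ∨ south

2

There are 2^3 = 8 truth assignments over (mist, left, south).
Split on south. With south = True, the clauses containing south are satisfied and ¬south drops from the rest; 1 of the 2^2 = 4 assignments to the other variables satisfy what remains.
With south = False, by the same count on the reduced clause set, 1 assignment works.
(One model: mist=F, left=T, south=F.)
Total: 1 + 1 = 2.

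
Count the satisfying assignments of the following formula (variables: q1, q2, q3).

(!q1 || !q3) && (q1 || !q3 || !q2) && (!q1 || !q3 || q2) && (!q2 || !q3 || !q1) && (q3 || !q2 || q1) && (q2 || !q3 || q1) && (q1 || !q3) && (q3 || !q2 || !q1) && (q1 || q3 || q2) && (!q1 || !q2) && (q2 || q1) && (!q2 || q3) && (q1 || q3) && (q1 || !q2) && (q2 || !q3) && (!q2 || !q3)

There are 2^3 = 8 truth assignments over (q1, q2, q3).
Check each against the 16 clauses (columns in the order q1, q2, q3):
  F F F  ✗ fails (q1 || q3 || q2)
  F F T  ✗ fails (q2 || !q3 || q1)
  F T F  ✗ fails (q3 || !q2 || q1)
  F T T  ✗ fails (q1 || !q3 || !q2)
  T F F  ✓ satisfies all
  T F T  ✗ fails (!q1 || !q3)
  T T F  ✗ fails (q3 || !q2 || !q1)
  T T T  ✗ fails (!q1 || !q3)
1 of the 8 rows is a model.

1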